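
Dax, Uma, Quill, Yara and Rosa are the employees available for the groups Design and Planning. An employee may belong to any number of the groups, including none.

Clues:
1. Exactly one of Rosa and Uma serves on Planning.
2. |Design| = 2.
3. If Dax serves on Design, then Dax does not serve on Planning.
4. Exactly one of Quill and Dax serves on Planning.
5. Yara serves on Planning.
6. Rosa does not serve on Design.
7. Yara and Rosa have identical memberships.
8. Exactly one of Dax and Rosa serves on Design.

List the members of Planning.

From (5): Yara ∈ Planning.
From (6): Rosa ∉ Design.
(7): Yara matches Rosa: Yara ∉ Design.
(7): Rosa matches Yara: Rosa ∈ Planning.
(8) (exactly one): Dax ∈ Design.
(1) (exactly one): Uma ∉ Planning.
(3): Dax ∉ Planning.
(4) (exactly one): Quill ∈ Planning.

Planning = {Quill, Rosa, Yara}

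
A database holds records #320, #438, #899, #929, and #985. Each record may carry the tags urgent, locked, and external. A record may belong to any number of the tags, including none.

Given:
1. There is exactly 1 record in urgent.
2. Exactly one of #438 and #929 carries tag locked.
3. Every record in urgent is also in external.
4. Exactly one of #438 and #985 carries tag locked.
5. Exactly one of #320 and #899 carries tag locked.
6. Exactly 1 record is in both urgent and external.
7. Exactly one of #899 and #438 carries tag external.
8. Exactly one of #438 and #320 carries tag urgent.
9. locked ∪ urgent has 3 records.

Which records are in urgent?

urgent = {#320}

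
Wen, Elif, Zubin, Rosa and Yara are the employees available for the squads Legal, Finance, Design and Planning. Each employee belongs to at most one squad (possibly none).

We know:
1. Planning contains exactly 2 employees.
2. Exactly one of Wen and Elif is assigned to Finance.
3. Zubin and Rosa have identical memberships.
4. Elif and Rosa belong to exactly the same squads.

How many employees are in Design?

0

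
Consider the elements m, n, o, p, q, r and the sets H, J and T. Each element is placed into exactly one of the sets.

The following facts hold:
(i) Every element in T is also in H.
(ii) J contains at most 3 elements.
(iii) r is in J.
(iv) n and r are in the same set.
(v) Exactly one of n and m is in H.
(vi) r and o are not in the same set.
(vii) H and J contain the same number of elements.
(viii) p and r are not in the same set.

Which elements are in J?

From (iii): r ∈ J.
(iv): n matches r: n ∉ H.
(iv): n matches r: n ∈ J.
(v) (exactly one): m ∈ H.
(vi): o ∉ J.
(viii): p ∉ J.
Suppose q ∉ J: no assignment then satisfies all the clues, so q ∈ J.

J = {n, q, r}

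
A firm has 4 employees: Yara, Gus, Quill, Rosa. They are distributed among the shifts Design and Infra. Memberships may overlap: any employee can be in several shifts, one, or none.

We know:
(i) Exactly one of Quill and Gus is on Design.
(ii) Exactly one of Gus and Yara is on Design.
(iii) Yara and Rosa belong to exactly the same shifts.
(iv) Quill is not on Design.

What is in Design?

Design = {Gus}

From (iv): Quill ∉ Design.
(i) (exactly one): Gus ∈ Design.
(ii) (exactly one): Yara ∉ Design.
(iii): Rosa matches Yara: Rosa ∉ Design.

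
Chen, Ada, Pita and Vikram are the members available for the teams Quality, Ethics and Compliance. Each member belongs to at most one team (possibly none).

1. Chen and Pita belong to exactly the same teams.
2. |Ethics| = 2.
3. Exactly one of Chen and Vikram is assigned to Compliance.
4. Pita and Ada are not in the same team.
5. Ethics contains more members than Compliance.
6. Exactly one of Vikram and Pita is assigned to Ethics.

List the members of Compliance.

Compliance = {Vikram}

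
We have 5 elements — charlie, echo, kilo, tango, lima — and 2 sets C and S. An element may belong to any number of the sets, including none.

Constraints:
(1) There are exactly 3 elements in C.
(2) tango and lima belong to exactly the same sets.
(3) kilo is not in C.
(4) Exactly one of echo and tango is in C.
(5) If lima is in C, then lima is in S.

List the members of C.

From (3): kilo ∉ C.
Suppose charlie ∉ C: no assignment then satisfies all the clues, so charlie ∈ C.

C = {charlie, lima, tango}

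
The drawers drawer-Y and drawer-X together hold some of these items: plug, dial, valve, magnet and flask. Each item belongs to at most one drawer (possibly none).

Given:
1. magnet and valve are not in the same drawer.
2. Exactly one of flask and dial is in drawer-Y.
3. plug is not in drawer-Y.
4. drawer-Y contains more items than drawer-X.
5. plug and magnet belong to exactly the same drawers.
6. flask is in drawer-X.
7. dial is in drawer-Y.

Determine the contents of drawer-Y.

From (3): plug ∉ drawer-Y.
From (6): flask ∈ drawer-X.
From (7): dial ∈ drawer-Y.
(5): magnet matches plug: magnet ∉ drawer-Y.
Suppose valve ∉ drawer-Y: no assignment then satisfies all the clues, so valve ∈ drawer-Y.

drawer-Y = {dial, valve}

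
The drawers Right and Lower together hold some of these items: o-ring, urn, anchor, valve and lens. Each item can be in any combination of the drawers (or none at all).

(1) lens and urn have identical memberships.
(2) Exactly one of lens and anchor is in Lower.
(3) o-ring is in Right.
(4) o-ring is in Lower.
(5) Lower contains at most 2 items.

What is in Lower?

Lower = {anchor, o-ring}

From (3): o-ring ∈ Right.
From (4): o-ring ∈ Lower.
Suppose urn ∈ Lower: no assignment then satisfies all the clues, so urn ∉ Lower.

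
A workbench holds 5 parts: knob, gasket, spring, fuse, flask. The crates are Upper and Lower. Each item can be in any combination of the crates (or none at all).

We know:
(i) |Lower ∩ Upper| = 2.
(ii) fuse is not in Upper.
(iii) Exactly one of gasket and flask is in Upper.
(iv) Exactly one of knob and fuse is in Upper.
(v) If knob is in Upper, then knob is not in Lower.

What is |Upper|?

3

From (ii): fuse ∉ Upper.
(iv) (exactly one): knob ∈ Upper.
(v): knob ∉ Lower.
Suppose spring ∉ Upper: no assignment then satisfies all the clues, so spring ∈ Upper.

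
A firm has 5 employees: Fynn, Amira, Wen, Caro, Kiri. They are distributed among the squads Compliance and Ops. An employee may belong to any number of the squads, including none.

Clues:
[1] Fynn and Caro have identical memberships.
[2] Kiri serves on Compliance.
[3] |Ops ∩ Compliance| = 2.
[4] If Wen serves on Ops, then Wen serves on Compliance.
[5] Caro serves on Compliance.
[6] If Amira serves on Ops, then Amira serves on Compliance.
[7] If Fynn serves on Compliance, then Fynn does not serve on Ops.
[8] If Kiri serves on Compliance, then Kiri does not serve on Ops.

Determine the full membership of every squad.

Compliance = {Amira, Caro, Fynn, Kiri, Wen}; Ops = {Amira, Wen}

From (2): Kiri ∈ Compliance.
From (5): Caro ∈ Compliance.
(1): Fynn matches Caro: Fynn ∈ Compliance.
(7): Fynn ∉ Ops.
(8): Kiri ∉ Ops.
(1): Caro matches Fynn: Caro ∉ Ops.
Suppose Amira ∉ Compliance: no assignment then satisfies all the clues, so Amira ∈ Compliance.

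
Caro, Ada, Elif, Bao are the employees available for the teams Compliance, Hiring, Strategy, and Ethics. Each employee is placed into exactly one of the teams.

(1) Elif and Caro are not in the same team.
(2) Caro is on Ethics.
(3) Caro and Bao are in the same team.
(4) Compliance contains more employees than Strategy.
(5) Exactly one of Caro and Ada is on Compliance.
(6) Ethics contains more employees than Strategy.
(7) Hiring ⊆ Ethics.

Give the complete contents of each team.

From (2): Caro ∈ Ethics.
(1): Elif ∉ Ethics.
(3): Bao matches Caro: Bao ∉ Compliance.
(3): Bao matches Caro: Bao ∉ Hiring.
(3): Bao matches Caro: Bao ∉ Strategy.
(3): Bao matches Caro: Bao ∈ Ethics.
(5) (exactly one): Ada ∈ Compliance.
(7) contrapositive: Elif ∉ Hiring.
Suppose Elif ∉ Compliance: no assignment then satisfies all the clues, so Elif ∈ Compliance.

Compliance = {Ada, Elif}; Hiring = {}; Strategy = {}; Ethics = {Bao, Caro}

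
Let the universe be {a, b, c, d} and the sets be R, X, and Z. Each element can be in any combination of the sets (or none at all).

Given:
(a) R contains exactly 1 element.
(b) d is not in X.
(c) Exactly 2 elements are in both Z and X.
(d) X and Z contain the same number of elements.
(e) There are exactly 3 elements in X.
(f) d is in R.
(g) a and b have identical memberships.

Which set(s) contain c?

From (b): d ∉ X.
From (f): d ∈ R.
(a): R already has 1, so the rest are out.
(e): only 3 candidates remain for X, so all are in.
Suppose c ∈ Z: no assignment then satisfies all the clues, so c ∉ Z.

c: X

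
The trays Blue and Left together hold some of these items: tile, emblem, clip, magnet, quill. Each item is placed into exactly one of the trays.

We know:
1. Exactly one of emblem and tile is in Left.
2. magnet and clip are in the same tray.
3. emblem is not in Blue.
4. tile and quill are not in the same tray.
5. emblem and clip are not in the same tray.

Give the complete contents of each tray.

Blue = {clip, magnet, tile}; Left = {emblem, quill}

From (3): emblem ∉ Blue.
Only one tray left: emblem ∈ Left.
(1) (exactly one): tile ∉ Left.
(5): clip ∉ Left.
Only one tray left: tile ∈ Blue.
Only one tray left: clip ∈ Blue.
(2): magnet matches clip: magnet ∈ Blue.
(4): quill ∉ Blue.
Only one tray left: quill ∈ Left.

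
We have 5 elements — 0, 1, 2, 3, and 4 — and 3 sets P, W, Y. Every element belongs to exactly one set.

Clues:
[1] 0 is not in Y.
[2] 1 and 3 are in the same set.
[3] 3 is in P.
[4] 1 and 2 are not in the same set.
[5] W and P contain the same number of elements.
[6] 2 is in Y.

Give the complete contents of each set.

P = {1, 3}; W = {0, 4}; Y = {2}

From (1): 0 ∉ Y.
From (3): 3 ∈ P.
From (6): 2 ∈ Y.
(2): 1 matches 3: 1 ∈ P.
Suppose 0 ∈ P: no assignment then satisfies all the clues, so 0 ∉ P.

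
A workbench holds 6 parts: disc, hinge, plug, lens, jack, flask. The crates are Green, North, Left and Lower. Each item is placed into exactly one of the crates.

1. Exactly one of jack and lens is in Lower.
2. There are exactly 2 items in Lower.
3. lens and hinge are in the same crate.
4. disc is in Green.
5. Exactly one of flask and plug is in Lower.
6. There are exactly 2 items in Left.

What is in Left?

Left = {hinge, lens}

From (4): disc ∈ Green.
Suppose hinge ∉ Left: no assignment then satisfies all the clues, so hinge ∈ Left.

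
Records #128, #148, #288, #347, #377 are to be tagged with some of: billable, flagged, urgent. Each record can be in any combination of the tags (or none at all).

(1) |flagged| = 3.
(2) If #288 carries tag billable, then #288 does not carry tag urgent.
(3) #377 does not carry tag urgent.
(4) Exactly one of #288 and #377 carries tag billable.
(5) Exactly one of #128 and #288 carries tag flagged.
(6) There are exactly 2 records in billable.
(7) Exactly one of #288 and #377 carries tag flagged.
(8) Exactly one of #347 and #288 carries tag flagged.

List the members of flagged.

flagged = {#128, #347, #377}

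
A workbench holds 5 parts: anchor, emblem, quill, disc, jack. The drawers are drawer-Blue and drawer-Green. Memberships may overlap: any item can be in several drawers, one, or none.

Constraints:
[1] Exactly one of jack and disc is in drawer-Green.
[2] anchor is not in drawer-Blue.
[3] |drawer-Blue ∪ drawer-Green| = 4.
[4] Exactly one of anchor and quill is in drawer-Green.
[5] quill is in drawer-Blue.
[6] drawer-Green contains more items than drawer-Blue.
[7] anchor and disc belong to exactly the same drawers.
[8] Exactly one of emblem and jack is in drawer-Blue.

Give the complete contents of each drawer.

drawer-Blue = {emblem, quill}; drawer-Green = {anchor, disc, emblem}

From (2): anchor ∉ drawer-Blue.
From (5): quill ∈ drawer-Blue.
(7): disc matches anchor: disc ∉ drawer-Blue.
Suppose anchor ∉ drawer-Green: no assignment then satisfies all the clues, so anchor ∈ drawer-Green.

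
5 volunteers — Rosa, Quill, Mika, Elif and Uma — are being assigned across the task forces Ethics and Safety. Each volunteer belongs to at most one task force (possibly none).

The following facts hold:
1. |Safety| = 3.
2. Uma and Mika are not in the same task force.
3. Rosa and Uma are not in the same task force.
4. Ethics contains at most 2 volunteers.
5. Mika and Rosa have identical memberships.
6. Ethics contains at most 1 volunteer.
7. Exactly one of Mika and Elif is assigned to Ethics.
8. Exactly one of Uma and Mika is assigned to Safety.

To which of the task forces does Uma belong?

Uma: none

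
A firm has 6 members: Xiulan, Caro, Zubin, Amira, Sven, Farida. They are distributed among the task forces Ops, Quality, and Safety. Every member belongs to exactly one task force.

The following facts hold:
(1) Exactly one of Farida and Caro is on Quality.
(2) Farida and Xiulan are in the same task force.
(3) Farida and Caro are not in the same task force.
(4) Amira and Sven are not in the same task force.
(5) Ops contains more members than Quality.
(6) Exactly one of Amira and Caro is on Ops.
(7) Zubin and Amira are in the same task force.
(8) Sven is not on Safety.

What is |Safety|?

0

From (8): Sven ∉ Safety.
Suppose Xiulan ∉ Ops: no assignment then satisfies all the clues, so Xiulan ∈ Ops.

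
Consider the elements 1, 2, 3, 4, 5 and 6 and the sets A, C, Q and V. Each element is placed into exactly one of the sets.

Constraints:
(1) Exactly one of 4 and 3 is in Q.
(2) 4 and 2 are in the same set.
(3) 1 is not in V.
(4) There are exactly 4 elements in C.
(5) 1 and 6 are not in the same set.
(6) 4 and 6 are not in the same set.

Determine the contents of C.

C = {1, 2, 4, 5}

From (3): 1 ∉ V.
Suppose 1 ∉ C: no assignment then satisfies all the clues, so 1 ∈ C.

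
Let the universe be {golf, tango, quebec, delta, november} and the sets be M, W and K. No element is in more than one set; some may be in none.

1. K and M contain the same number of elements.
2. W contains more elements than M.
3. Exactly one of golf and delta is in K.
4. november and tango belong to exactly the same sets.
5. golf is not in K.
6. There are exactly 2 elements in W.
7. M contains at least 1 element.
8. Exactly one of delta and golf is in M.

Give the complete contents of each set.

M = {golf}; W = {november, tango}; K = {delta}

From (5): golf ∉ K.
(3) (exactly one): delta ∈ K.
(8) (exactly one): golf ∈ M.
Suppose tango ∈ M: no assignment then satisfies all the clues, so tango ∉ M.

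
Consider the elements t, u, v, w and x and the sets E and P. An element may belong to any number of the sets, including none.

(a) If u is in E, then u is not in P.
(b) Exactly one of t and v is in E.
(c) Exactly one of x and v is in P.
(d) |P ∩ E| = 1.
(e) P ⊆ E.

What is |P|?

1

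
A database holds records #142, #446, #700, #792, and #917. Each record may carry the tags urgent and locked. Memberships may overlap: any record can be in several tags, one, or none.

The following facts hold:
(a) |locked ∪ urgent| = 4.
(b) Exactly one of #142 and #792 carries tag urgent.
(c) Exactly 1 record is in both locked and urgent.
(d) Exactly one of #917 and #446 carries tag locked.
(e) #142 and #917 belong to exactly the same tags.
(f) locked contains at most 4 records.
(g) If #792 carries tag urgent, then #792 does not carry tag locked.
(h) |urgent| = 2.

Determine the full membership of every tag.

urgent = {#700, #792}; locked = {#142, #700, #917}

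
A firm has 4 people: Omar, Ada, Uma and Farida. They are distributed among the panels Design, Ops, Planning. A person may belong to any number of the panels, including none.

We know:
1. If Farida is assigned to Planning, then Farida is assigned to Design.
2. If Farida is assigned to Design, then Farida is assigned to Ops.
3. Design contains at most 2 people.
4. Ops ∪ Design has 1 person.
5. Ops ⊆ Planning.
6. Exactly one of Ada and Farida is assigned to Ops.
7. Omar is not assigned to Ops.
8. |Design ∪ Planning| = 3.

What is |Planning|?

3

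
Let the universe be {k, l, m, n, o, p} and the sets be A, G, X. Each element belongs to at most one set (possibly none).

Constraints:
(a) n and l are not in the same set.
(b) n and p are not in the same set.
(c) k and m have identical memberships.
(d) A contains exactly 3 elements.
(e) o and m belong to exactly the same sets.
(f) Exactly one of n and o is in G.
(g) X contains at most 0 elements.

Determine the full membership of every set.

A = {k, m, o}; G = {n}; X = {}

(g): X already has 0, so the rest are out.
Suppose k ∉ A: no assignment then satisfies all the clues, so k ∈ A.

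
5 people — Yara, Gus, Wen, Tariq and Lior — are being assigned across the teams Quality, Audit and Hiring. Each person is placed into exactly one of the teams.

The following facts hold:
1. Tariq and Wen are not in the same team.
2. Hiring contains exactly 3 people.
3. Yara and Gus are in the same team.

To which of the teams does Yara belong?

Yara: Hiring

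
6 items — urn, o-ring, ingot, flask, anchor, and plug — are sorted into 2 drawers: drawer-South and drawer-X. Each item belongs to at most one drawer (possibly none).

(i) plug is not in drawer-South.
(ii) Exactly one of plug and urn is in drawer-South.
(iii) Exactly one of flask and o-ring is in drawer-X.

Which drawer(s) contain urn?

urn: drawer-South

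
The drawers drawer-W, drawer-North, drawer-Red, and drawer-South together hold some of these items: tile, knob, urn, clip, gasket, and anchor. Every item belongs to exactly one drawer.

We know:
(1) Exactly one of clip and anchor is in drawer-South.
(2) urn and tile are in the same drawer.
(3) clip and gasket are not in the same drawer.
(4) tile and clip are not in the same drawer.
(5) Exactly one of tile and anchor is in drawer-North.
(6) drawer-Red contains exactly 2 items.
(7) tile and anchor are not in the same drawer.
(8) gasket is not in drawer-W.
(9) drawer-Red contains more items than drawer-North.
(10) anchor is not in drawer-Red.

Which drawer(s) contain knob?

knob: drawer-Red

From (8): gasket ∉ drawer-W.
From (10): anchor ∉ drawer-Red.
Suppose knob ∈ drawer-W: no assignment then satisfies all the clues, so knob ∉ drawer-W.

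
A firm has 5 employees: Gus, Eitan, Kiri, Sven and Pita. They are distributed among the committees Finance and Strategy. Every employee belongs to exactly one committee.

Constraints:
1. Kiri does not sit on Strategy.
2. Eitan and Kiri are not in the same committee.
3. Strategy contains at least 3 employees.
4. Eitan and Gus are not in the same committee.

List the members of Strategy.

Strategy = {Eitan, Pita, Sven}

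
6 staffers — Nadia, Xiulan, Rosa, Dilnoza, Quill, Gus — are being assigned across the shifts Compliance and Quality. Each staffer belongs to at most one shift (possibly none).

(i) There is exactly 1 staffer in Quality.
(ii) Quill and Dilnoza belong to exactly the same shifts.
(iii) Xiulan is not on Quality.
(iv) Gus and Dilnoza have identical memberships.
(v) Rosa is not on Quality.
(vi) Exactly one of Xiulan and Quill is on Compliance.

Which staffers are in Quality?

Quality = {Nadia}

From (iii): Xiulan ∉ Quality.
From (v): Rosa ∉ Quality.
Suppose Nadia ∉ Quality: no assignment then satisfies all the clues, so Nadia ∈ Quality.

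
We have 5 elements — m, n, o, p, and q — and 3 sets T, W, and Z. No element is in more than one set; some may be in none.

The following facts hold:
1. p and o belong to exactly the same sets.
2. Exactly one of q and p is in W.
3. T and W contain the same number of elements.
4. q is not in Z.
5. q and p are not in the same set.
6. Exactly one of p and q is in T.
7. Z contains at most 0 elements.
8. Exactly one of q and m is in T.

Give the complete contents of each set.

T = {n, q}; W = {o, p}; Z = {}

From (4): q ∉ Z.
(7): Z already has 0, so the rest are out.
Suppose m ∈ T: no assignment then satisfies all the clues, so m ∉ T.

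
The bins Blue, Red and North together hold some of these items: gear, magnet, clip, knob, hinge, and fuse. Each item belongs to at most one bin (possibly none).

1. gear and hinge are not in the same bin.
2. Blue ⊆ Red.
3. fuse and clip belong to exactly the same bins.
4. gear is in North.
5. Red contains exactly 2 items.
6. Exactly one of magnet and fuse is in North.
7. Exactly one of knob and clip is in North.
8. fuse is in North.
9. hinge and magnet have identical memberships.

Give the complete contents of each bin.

Blue = {}; Red = {hinge, magnet}; North = {clip, fuse, gear}

From (4): gear ∈ North.
From (8): fuse ∈ North.
(1): hinge ∉ North.
(3): clip matches fuse: clip ∉ Blue.
(3): clip matches fuse: clip ∉ Red.
(3): clip matches fuse: clip ∈ North.
(6) (exactly one): magnet ∉ North.
(7) (exactly one): knob ∉ North.
Suppose magnet ∈ Blue: no assignment then satisfies all the clues, so magnet ∉ Blue.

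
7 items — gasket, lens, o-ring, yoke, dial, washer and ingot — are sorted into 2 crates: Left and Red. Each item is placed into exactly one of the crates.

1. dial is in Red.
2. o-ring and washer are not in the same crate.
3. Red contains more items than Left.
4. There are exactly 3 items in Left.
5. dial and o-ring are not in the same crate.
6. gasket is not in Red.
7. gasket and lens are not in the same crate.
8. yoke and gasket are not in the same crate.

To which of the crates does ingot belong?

ingot: Left

From (1): dial ∈ Red.
From (6): gasket ∉ Red.
(5): o-ring ∉ Red.
Only one crate left: gasket ∈ Left.
Only one crate left: o-ring ∈ Left.
(2): washer ∉ Left.
(7): lens ∉ Left.
(8): yoke ∉ Left.
Only one crate left: lens ∈ Red.
Only one crate left: yoke ∈ Red.
Only one crate left: washer ∈ Red.
(4): only 3 candidates remain for Left, so all are in.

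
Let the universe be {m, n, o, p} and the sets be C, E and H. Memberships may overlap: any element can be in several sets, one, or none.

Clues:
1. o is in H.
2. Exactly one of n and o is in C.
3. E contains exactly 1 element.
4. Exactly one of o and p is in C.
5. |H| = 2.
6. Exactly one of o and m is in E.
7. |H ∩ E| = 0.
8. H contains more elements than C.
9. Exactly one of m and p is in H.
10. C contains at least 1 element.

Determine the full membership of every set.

C = {o}; E = {m}; H = {o, p}

From (1): o ∈ H.
Suppose m ∈ C: no assignment then satisfies all the clues, so m ∉ C.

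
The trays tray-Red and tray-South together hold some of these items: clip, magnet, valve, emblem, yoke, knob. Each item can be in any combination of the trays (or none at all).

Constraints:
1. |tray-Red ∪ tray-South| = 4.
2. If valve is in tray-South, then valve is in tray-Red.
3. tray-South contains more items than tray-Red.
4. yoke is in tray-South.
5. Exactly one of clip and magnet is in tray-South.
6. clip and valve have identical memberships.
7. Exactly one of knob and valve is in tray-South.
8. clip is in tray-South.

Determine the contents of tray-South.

From (4): yoke ∈ tray-South.
From (8): clip ∈ tray-South.
(5) (exactly one): magnet ∉ tray-South.
(6): valve matches clip: valve ∈ tray-South.
(7) (exactly one): knob ∉ tray-South.
(2): valve ∈ tray-Red.
(6): clip matches valve: clip ∈ tray-Red.
Suppose emblem ∉ tray-South: no assignment then satisfies all the clues, so emblem ∈ tray-South.

tray-South = {clip, emblem, valve, yoke}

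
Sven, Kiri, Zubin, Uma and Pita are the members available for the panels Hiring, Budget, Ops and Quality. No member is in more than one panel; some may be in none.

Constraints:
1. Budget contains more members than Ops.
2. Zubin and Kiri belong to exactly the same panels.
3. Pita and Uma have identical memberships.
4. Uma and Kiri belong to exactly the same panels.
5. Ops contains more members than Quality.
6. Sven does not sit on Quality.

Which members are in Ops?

Ops = {Sven}

From (6): Sven ∉ Quality.
Suppose Sven ∉ Ops: no assignment then satisfies all the clues, so Sven ∈ Ops.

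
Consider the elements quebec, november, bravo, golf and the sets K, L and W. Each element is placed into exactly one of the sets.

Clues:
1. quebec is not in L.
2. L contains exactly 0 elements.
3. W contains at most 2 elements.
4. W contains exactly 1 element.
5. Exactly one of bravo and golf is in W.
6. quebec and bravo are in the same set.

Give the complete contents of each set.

From (1): quebec ∉ L.
(2): L already has 0, so the rest are out.
Suppose quebec ∉ K: no assignment then satisfies all the clues, so quebec ∈ K.

K = {bravo, november, quebec}; L = {}; W = {golf}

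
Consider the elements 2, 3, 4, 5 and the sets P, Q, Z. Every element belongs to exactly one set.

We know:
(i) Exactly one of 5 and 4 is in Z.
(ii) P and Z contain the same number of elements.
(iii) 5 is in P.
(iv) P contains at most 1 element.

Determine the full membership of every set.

P = {5}; Q = {2, 3}; Z = {4}

From (iii): 5 ∈ P.
(i) (exactly one): 4 ∈ Z.
(iv): P already has 1, so the rest are out.
Suppose 2 ∉ Q: no assignment then satisfies all the clues, so 2 ∈ Q.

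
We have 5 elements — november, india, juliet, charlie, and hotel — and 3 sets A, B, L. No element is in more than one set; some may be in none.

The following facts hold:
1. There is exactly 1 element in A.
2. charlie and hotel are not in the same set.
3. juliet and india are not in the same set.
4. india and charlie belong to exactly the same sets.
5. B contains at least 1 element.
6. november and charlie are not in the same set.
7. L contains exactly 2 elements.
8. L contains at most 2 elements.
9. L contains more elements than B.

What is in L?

L = {charlie, india}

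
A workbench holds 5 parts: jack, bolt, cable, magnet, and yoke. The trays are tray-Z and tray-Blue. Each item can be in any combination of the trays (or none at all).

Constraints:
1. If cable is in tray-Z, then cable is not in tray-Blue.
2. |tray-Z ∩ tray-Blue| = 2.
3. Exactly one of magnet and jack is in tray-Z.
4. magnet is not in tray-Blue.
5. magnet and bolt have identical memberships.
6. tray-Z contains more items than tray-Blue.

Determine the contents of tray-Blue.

tray-Blue = {jack, yoke}

From (4): magnet ∉ tray-Blue.
(5): bolt matches magnet: bolt ∉ tray-Blue.
Suppose jack ∉ tray-Blue: no assignment then satisfies all the clues, so jack ∈ tray-Blue.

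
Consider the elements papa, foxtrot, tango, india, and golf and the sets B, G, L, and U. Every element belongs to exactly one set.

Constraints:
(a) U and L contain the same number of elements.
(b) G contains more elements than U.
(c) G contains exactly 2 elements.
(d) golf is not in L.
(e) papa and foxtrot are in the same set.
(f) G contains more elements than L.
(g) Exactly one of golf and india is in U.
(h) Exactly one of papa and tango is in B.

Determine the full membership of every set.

B = {tango}; G = {foxtrot, papa}; L = {india}; U = {golf}

From (d): golf ∉ L.
Suppose papa ∈ B: no assignment then satisfies all the clues, so papa ∉ B.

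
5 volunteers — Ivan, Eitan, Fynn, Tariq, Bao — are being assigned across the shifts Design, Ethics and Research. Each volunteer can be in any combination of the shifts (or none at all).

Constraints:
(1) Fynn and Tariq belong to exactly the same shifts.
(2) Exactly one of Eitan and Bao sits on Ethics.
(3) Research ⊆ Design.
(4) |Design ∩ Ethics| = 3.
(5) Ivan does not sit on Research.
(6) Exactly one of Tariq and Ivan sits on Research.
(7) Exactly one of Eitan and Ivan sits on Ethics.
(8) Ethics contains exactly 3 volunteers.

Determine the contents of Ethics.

Ethics = {Eitan, Fynn, Tariq}

From (5): Ivan ∉ Research.
(6) (exactly one): Tariq ∈ Research.
(1): Fynn matches Tariq: Fynn ∈ Research.
(3) with Fynn ∈ Research: Fynn ∈ Design.
(3) with Tariq ∈ Research: Tariq ∈ Design.
Suppose Ivan ∈ Ethics: no assignment then satisfies all the clues, so Ivan ∉ Ethics.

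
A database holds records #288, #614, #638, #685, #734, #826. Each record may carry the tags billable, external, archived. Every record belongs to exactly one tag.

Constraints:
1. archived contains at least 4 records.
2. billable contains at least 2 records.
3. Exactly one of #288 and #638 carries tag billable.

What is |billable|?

2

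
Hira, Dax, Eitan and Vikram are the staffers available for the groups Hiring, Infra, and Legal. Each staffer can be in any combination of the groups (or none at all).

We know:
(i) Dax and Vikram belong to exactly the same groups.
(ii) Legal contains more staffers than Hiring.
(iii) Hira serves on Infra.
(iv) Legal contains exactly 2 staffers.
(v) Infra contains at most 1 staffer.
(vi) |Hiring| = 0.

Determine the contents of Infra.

Infra = {Hira}

From (iii): Hira ∈ Infra.
(v): Infra already has 1, so the rest are out.
(vi): Hiring already has 0, so the rest are out.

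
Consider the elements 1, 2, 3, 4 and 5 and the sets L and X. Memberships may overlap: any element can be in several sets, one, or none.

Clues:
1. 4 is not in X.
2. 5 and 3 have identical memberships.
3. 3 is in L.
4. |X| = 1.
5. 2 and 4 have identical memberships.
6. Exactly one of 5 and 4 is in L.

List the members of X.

X = {1}

From (1): 4 ∉ X.
From (3): 3 ∈ L.
(2): 5 matches 3: 5 ∈ L.
(5): 2 matches 4: 2 ∉ X.
(6) (exactly one): 4 ∉ L.
(5): 2 matches 4: 2 ∉ L.
Suppose 1 ∉ X: no assignment then satisfies all the clues, so 1 ∈ X.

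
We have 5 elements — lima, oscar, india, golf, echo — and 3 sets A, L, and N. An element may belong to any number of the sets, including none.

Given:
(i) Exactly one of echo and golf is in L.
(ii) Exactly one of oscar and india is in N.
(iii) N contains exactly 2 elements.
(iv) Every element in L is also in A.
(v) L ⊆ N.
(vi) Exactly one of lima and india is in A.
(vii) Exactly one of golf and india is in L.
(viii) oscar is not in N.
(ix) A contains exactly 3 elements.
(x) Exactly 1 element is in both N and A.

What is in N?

N = {golf, india}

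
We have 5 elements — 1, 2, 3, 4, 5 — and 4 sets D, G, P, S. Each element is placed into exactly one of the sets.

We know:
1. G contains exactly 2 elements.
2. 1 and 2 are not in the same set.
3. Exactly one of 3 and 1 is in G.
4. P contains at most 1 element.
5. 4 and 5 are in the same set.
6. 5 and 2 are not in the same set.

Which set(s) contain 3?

3: G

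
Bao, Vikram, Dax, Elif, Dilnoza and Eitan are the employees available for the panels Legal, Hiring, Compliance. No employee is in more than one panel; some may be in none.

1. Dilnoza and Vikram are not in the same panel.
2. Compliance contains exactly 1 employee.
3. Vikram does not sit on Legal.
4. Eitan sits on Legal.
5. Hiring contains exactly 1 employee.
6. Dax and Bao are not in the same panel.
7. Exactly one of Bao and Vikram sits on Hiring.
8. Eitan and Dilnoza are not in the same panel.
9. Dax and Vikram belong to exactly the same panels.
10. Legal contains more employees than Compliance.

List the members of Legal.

Legal = {Eitan, Elif}

From (3): Vikram ∉ Legal.
From (4): Eitan ∈ Legal.
(8): Dilnoza ∉ Legal.
(9): Dax matches Vikram: Dax ∉ Legal.
Suppose Bao ∈ Legal: no assignment then satisfies all the clues, so Bao ∉ Legal.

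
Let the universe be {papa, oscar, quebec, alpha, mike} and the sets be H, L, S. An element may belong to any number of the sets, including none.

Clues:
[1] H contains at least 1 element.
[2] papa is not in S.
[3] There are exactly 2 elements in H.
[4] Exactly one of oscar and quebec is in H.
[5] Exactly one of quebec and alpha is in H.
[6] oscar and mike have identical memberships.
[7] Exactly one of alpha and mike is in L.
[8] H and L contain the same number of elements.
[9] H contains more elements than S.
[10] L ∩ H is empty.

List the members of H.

H = {papa, quebec}

From (2): papa ∉ S.
Suppose papa ∉ H: no assignment then satisfies all the clues, so papa ∈ H.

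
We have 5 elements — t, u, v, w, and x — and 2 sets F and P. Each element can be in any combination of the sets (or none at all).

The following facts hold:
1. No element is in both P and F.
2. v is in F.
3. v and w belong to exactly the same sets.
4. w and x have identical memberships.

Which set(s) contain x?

x: F

From (2): v ∈ F.
(1) (disjoint): v ∉ P.
(3): w matches v: w ∈ F.
(3): w matches v: w ∉ P.
(4): x matches w: x ∈ F.
(4): x matches w: x ∉ P.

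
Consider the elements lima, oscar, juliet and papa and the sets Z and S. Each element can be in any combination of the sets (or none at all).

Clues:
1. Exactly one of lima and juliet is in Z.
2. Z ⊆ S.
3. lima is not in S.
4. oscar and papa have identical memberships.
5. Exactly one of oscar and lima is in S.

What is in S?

S = {juliet, oscar, papa}

From (3): lima ∉ S.
(2) contrapositive: lima ∉ Z.
(5) (exactly one): oscar ∈ S.
(1) (exactly one): juliet ∈ Z.
(2) with juliet ∈ Z: juliet ∈ S.
(4): papa matches oscar: papa ∈ S.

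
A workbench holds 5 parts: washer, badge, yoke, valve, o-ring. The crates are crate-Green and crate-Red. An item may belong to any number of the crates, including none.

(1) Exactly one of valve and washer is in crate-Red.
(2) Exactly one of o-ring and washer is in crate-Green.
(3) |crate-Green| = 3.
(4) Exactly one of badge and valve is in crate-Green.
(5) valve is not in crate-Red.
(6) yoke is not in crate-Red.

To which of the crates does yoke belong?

From (5): valve ∉ crate-Red.
From (6): yoke ∉ crate-Red.
(1) (exactly one): washer ∈ crate-Red.
Suppose yoke ∉ crate-Green: no assignment then satisfies all the clues, so yoke ∈ crate-Green.

yoke: crate-Green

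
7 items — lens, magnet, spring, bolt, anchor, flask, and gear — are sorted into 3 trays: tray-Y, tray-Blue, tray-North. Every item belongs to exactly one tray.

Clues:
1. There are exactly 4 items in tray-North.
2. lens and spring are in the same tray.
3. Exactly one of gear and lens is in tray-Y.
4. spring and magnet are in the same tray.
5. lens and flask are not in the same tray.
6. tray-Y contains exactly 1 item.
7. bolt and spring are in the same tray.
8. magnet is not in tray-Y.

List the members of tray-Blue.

tray-Blue = {anchor, flask}

From (8): magnet ∉ tray-Y.
(4): spring matches magnet: spring ∉ tray-Y.
(7): bolt matches spring: bolt ∉ tray-Y.
(2): lens matches spring: lens ∉ tray-Y.
(3) (exactly one): gear ∈ tray-Y.
(6): tray-Y already has 1, so the rest are out.
Suppose lens ∈ tray-Blue: no assignment then satisfies all the clues, so lens ∉ tray-Blue.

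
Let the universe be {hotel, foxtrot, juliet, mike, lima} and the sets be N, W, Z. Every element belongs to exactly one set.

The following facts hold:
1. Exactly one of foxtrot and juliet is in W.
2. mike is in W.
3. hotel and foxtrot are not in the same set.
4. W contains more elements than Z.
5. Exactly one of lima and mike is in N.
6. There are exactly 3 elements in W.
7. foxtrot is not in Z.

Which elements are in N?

N = {foxtrot, lima}

From (2): mike ∈ W.
From (7): foxtrot ∉ Z.
(5) (exactly one): lima ∈ N.
Suppose hotel ∈ N: no assignment then satisfies all the clues, so hotel ∉ N.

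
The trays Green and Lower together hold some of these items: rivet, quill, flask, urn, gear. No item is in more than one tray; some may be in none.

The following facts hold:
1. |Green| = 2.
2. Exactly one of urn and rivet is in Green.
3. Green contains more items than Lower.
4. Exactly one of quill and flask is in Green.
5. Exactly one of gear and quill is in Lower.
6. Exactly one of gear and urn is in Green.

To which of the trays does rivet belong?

rivet: none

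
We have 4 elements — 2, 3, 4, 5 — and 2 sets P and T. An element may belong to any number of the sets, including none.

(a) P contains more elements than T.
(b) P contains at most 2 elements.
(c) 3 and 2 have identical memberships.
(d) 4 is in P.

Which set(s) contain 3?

3: none

From (d): 4 ∈ P.
Suppose 3 ∈ P: no assignment then satisfies all the clues, so 3 ∉ P.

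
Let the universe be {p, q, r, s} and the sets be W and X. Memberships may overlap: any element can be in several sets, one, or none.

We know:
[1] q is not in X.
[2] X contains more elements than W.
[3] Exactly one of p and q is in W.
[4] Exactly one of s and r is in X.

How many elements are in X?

2

From (1): q ∉ X.
Suppose p ∉ X: no assignment then satisfies all the clues, so p ∈ X.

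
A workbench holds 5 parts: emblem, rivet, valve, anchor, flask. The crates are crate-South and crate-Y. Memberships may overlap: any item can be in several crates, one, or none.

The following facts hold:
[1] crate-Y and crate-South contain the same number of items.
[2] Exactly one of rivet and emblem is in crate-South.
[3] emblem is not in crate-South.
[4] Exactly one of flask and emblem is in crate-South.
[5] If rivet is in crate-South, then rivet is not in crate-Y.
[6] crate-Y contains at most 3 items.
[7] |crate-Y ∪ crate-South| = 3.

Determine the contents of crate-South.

From (3): emblem ∉ crate-South.
(2) (exactly one): rivet ∈ crate-South.
(4) (exactly one): flask ∈ crate-South.
(5): rivet ∉ crate-Y.
Suppose valve ∈ crate-South: no assignment then satisfies all the clues, so valve ∉ crate-South.

crate-South = {flask, rivet}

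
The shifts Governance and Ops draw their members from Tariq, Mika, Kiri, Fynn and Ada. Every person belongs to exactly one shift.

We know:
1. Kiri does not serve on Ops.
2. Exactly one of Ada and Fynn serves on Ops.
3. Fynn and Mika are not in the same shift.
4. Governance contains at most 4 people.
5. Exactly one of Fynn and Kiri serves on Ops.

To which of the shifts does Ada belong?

Ada: Governance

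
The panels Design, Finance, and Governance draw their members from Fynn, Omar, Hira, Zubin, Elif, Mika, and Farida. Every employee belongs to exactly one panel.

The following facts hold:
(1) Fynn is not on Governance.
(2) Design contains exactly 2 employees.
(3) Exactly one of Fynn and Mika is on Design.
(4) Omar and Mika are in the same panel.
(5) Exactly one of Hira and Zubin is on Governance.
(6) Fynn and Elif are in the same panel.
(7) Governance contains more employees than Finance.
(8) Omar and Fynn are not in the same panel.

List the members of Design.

Design = {Elif, Fynn}

From (1): Fynn ∉ Governance.
(6): Elif matches Fynn: Elif ∉ Governance.
Suppose Fynn ∉ Design: no assignment then satisfies all the clues, so Fynn ∈ Design.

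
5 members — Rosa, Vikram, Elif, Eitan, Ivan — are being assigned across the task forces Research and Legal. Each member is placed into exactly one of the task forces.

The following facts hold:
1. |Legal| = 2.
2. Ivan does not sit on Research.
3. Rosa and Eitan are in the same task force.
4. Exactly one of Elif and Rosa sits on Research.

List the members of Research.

Research = {Eitan, Rosa, Vikram}

From (2): Ivan ∉ Research.
Only one task force left: Ivan ∈ Legal.
Suppose Rosa ∉ Research: no assignment then satisfies all the clues, so Rosa ∈ Research.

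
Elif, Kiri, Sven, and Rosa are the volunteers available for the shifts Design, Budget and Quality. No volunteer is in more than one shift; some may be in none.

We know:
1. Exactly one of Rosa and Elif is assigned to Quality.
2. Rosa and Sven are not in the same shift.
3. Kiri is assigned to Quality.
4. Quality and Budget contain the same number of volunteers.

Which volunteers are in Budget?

Budget = {Elif, Sven}

From (3): Kiri ∈ Quality.
Suppose Elif ∉ Budget: no assignment then satisfies all the clues, so Elif ∈ Budget.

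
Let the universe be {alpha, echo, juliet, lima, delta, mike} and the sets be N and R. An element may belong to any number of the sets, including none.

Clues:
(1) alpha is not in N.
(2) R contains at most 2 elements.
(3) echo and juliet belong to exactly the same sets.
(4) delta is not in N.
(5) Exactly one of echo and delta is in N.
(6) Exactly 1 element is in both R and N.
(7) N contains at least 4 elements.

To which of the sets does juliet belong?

juliet: N

From (1): alpha ∉ N.
From (4): delta ∉ N.
(5) (exactly one): echo ∈ N.
(7): only 4 candidates remain for N, so all are in.
Suppose juliet ∈ R: no assignment then satisfies all the clues, so juliet ∉ R.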